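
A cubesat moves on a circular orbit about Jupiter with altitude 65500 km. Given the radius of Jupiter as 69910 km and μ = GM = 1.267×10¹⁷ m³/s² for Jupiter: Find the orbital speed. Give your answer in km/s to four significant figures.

r = 69910 + 65500 = 135410 km = 1.3541×10⁸ m.
For a circular orbit v = √(μ/r) = √(1.267×10¹⁷ / 1.354×10⁸) = √(9.357×10⁸) = 30590 m/s.
That is 30.59 km/s.

v ≈ 30.59 km/s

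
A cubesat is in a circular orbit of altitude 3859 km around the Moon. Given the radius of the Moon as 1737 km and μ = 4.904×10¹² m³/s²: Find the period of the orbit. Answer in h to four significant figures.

T ≈ 10.43 h

r = 1737 + 3859 = 5596.0 km = 5.5960×10⁶ m.
Kepler's third law: T = 2π√(r³/μ) = 2π√((5.596×10⁶)³ / 4.904×10¹²).
r³/μ = 3.573×10⁷ s², so T = 2π × 5.978×10³ = 3.756×10⁴ s.
Converting: 3.756×10⁴ s ÷ 3600 = 10.43 h.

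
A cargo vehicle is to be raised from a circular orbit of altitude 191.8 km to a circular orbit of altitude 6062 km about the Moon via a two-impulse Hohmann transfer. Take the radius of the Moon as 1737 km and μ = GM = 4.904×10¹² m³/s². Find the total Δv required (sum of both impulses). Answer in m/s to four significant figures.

Δv_total ≈ 718.2 m/s

r₁ = 1737 + 191.8 = 1928.8 km = 1.9288×10⁶ m.
r₂ = 1737 + 6062 = 7799.0 km = 7.7990×10⁶ m.
Transfer ellipse a_t = (r₁ + r₂)/2 = 4.864×10⁶ m.
At r₁: circular v_c1 = √(μ/r₁) = 1595 m/s; transfer-perilune v_p = √[μ(2/r₁ − 1/a_t)] = 2019 m/s.
Δv₁ = v_p − v_c1 = 424.6 m/s.
At r₂: circular v_c2 = √(μ/r₂) = 793.0 m/s; transfer-apolune v_a = √[μ(2/r₂ − 1/a_t)] = 499.4 m/s.
Δv₂ = v_c2 − v_a = 293.6 m/s.
Total Δv = Δv₁ + Δv₂ = 718.2 m/s.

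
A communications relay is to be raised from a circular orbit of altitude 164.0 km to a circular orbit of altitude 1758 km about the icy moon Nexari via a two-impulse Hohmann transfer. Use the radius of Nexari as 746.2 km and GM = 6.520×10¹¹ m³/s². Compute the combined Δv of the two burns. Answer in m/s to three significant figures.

r₁ = 746.2 + 164.0 = 910.20 km = 9.1020×10⁵ m.
r₂ = 746.2 + 1758 = 2504.2 km = 2.5042×10⁶ m.
Transfer ellipse a_t = (r₁ + r₂)/2 = 1.707×10⁶ m.
At r₁: circular v_c1 = √(μ/r₁) = 846.4 m/s; transfer-periapsis v_p = √[μ(2/r₁ − 1/a_t)] = 1025 m/s.
Δv₁ = v_p − v_c1 = 178.7 m/s.
At r₂: circular v_c2 = √(μ/r₂) = 510.3 m/s; transfer-apoapsis v_a = √[μ(2/r₂ − 1/a_t)] = 372.6 m/s.
Δv₂ = v_c2 − v_a = 137.7 m/s.
Total Δv = Δv₁ + Δv₂ = 316.4 m/s.

Δv_total ≈ 316 m/s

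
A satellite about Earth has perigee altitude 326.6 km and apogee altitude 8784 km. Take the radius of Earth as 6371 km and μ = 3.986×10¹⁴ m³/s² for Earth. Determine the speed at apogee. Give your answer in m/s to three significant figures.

v ≈ 4020 m/s

r_p = 6371 + 326.6 = 6697.6 km = 6.6976×10⁶ m.
r_a = 6371 + 8784 = 15155 km = 1.5155×10⁷ m.
Semi-major axis a = (r_p + r_a)/2 = 10926 km = 1.093×10⁷ m.
Vis-viva: v² = μ(2/r − 1/a) = 3.986×10¹⁴ × (1.320×10⁻⁷ − 9.152×10⁻⁸) = 1.612×10⁷ m²/s².
v = 4015 m/s.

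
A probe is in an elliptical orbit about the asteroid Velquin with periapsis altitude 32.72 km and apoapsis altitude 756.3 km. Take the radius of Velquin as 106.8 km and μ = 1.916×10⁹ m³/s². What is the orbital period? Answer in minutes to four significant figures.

T ≈ 849.2 minutes

r_p = 106.8 + 32.72 = 139.52 km = 1.3952×10⁵ m.
r_a = 106.8 + 756.3 = 863.10 km = 8.6310×10⁵ m.
Semi-major axis a = (r_p + r_a)/2 = (139.52 + 863.10)/2 = 501.31 km = 5.013×10⁵ m.
By Kepler's third law T = 2π√(a³/μ) = 2π × 8.109×10³ = 5.095×10⁴ s.
= 849.2 minutes.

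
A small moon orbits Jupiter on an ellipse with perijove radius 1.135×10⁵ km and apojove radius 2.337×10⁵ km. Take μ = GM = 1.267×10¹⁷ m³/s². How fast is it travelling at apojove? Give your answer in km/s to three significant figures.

v ≈ 18.8 km/s

Semi-major axis a = (r_p + r_a)/2 = 1.7360×10⁵ km = 1.736×10⁸ m.
Vis-viva: v² = μ(2/r − 1/a) = 1.267×10¹⁷ × (8.558×10⁻⁹ − 5.760×10⁻⁹) = 3.545×10⁸ m²/s².
v = 18830 m/s = 18.83 km/s.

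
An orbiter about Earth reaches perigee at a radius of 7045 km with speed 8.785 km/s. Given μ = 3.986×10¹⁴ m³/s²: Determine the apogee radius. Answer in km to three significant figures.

r_p = 7.045×10⁶ m.
Specific energy ε = v²/2 − μ/r = -1.799×10⁷ J/kg, so a = −μ/(2ε) = 1.108×10⁷ m.
The apsides satisfy r_p + r_a = 2a, so the apogee radius is 2a − r_p = 1.511×10⁷ m = 15110 km.

apogee radius ≈ 15100 km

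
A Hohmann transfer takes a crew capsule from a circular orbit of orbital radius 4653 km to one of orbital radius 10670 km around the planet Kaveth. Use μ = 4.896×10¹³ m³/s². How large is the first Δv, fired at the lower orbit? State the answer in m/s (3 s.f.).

r₁ = 4653 km = 4.653×10⁶ m.
r₂ = 10670 km = 1.067×10⁷ m.
Transfer ellipse a_t = (r₁ + r₂)/2 = 7.662×10⁶ m.
At r₁: circular v_c1 = √(μ/r₁) = 3244 m/s; transfer-periapsis v_p = √[μ(2/r₁ − 1/a_t)] = 3828 m/s.
Δv₁ = v_p − v_c1 = 584.3 m/s.

Δv ≈ 584 m/s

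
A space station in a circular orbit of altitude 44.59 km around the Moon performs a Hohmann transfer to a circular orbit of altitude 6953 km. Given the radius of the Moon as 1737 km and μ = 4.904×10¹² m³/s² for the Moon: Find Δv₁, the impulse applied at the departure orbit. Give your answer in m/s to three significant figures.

r₁ = 1737 + 44.59 = 1781.6 km = 1.7816×10⁶ m.
r₂ = 1737 + 6953 = 8690.0 km = 8.6900×10⁶ m.
Transfer ellipse a_t = (r₁ + r₂)/2 = 5.236×10⁶ m.
At r₁: circular v_c1 = √(μ/r₁) = 1659 m/s; transfer-perilune v_p = √[μ(2/r₁ − 1/a_t)] = 2137 m/s.
Δv₁ = v_p − v_c1 = 478.3 m/s.

Δv ≈ 478 m/s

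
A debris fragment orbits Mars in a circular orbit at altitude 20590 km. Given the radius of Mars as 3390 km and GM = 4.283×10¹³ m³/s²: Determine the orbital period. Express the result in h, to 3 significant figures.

T ≈ 31.3 h

r = 3390 + 20590 = 23980 km = 2.3980×10⁷ m.
Kepler's third law: T = 2π√(r³/μ) = 2π√((2.398×10⁷)³ / 4.283×10¹³).
r³/μ = 3.220×10⁸ s², so T = 2π × 1.794×10⁴ = 1.127×10⁵ s.
Converting: 1.127×10⁵ s ÷ 3600 = 31.32 h.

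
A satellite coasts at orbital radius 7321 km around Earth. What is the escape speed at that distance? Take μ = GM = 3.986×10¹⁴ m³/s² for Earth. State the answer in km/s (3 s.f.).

v_esc ≈ 10.4 km/s

r = 7321 km = 7.321×10⁶ m.
Escape speed v_esc = √(2μ/r) = √(2 × 3.986×10¹⁴ / 7.321×10⁶) = √(1.089×10⁸) = 10440 m/s.
= 10.44 km/s.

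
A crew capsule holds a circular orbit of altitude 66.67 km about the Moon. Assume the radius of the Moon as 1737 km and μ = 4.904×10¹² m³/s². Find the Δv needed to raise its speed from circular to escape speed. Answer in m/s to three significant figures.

r = 1737 + 66.67 = 1803.7 km = 1.8037×10⁶ m.
Circular speed v_c = √(μ/r) = 1649 m/s.
Escape speed v_esc = √(2μ/r) = √2 × v_c = 2332 m/s.
Δv = v_esc − v_c = 683.0 m/s.

Δv ≈ 683 m/s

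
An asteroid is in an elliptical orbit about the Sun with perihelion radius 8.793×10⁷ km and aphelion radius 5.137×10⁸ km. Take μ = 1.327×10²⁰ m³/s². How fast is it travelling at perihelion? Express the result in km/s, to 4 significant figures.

Semi-major axis a = (r_p + r_a)/2 = 3.0082×10⁸ km = 3.008×10¹¹ m.
Vis-viva: v² = μ(2/r − 1/a) = 1.327×10²⁰ × (2.275×10⁻¹¹ − 3.324×10⁻¹²) = 2.577×10⁹ m²/s².
v = 50770 m/s = 50.77 km/s.

v ≈ 50.77 km/s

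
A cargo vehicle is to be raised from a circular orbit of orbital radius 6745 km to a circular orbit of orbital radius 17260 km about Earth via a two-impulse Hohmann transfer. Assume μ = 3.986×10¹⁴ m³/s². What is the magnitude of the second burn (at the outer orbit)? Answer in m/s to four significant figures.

Δv ≈ 1203 m/s

r₁ = 6745 km = 6.745×10⁶ m.
r₂ = 17260 km = 1.726×10⁷ m.
Transfer ellipse a_t = (r₁ + r₂)/2 = 1.200×10⁷ m.
At r₁: circular v_c1 = √(μ/r₁) = 7687 m/s; transfer-perigee v_p = √[μ(2/r₁ − 1/a_t)] = 9219 m/s.
At r₂: circular v_c2 = √(μ/r₂) = 4806 m/s; transfer-apogee v_a = √[μ(2/r₂ − 1/a_t)] = 3602 m/s.
Δv₂ = v_c2 − v_a = 1203 m/s.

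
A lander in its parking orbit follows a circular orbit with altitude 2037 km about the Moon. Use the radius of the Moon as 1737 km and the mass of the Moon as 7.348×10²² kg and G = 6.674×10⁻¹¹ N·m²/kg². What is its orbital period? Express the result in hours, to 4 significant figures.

μ = GM = 6.674×10⁻¹¹ × 7.348×10²² = 4.904×10¹² m³/s².
r = 1737 + 2037 = 3774.0 km = 3.7740×10⁶ m.
Kepler's third law: T = 2π√(r³/μ) = 2π√((3.774×10⁶)³ / 4.904×10¹²).
r³/μ = 1.096×10⁷ s², so T = 2π × 3.311×10³ = 2.080×10⁴ s.
Converting: 2.080×10⁴ s ÷ 3600 = 5.778 hours.

T ≈ 5.778 hours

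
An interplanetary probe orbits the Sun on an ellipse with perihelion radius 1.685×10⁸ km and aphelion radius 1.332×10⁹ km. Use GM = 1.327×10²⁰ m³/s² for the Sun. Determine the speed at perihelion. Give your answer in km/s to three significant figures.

v ≈ 37.4 km/s

Semi-major axis a = (r_p + r_a)/2 = 7.5025×10⁸ km = 7.502×10¹¹ m.
Vis-viva: v² = μ(2/r − 1/a) = 1.327×10²⁰ × (1.187×10⁻¹¹ − 1.333×10⁻¹²) = 1.398×10⁹ m²/s².
v = 37390 m/s = 37.39 km/s.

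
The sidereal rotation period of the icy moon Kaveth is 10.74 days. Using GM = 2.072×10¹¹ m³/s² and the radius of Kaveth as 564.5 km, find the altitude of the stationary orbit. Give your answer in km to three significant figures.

T = 10.74 days = 9.279×10⁵ s.
A synchronous orbit has period T, so by Kepler's third law a = (μT²/4π²)^(1/3).
μT²/4π² = 2.072×10¹¹ × (9.279×10⁵)² / 39.48 = 4.519×10²¹ m³.
a = 1.653×10⁷ m = 16533 km.
Altitude h = a − R = 16533 − 564.5 = 15969 km.

h_sync ≈ 16000 km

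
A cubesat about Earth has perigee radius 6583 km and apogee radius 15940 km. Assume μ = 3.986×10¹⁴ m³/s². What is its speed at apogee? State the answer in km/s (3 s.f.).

v ≈ 3.82 km/s

Semi-major axis a = (r_p + r_a)/2 = 11262 km = 1.126×10⁷ m.
Vis-viva: v² = μ(2/r − 1/a) = 3.986×10¹⁴ × (1.255×10⁻⁷ − 8.880×10⁻⁸) = 1.462×10⁷ m²/s².
v = 3823 m/s = 3.823 km/s.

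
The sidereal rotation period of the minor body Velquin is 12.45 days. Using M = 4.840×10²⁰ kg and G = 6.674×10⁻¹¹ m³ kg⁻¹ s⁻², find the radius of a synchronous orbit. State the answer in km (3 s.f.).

r_sync ≈ 9820 km

μ = GM = 6.674×10⁻¹¹ × 4.840×10²⁰ = 3.230×10¹⁰ m³/s².
T = 12.45 days = 1.076×10⁶ s.
A synchronous orbit has period T, so by Kepler's third law a = (μT²/4π²)^(1/3).
μT²/4π² = 3.230×10¹⁰ × (1.076×10⁶)² / 39.48 = 9.468×10²⁰ m³.
a = 9.819×10⁶ m = 9819.3 km.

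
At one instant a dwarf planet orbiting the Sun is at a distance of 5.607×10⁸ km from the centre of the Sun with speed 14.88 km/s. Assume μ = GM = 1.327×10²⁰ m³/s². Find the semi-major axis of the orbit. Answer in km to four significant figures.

r = 5.607×10¹¹ m.
Specific orbital energy ε = v²/2 − μ/r = (14880)²/2 − 1.327×10²⁰/5.607×10¹¹ = -1.260×10⁸ J/kg.
Since ε = −μ/(2a), a = −μ/(2ε) = 5.267×10¹¹ m = 5.2675×10⁸ km.

a ≈ 5.267×10⁸ km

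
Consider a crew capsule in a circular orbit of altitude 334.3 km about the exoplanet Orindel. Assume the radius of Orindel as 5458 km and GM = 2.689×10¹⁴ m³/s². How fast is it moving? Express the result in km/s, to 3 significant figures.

r = 5458 + 334.3 = 5792.3 km = 5.7923×10⁶ m.
For a circular orbit v = √(μ/r) = √(2.689×10¹⁴ / 5.792×10⁶) = √(4.642×10⁷) = 6813 m/s.
That is 6.813 km/s.

v ≈ 6.81 km/s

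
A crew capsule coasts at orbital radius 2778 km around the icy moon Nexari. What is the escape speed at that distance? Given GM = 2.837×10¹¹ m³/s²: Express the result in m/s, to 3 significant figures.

v_esc ≈ 452 m/s

r = 2778 km = 2.778×10⁶ m.
Escape speed v_esc = √(2μ/r) = √(2 × 2.837×10¹¹ / 2.778×10⁶) = √(2.042×10⁵) = 451.9 m/s.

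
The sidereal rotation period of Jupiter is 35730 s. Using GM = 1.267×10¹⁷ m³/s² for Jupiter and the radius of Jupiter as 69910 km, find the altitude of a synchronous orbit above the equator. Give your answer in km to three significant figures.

h_sync ≈ 90100 km

A synchronous orbit has period T, so by Kepler's third law a = (μT²/4π²)^(1/3).
μT²/4π² = 1.267×10¹⁷ × (3.573×10⁴)² / 39.48 = 4.097×10²⁴ m³.
a = 1.600×10⁸ m = 1.6002×10⁵ km.
Altitude h = a − R = 1.6002×10⁵ − 69910 = 90105 km.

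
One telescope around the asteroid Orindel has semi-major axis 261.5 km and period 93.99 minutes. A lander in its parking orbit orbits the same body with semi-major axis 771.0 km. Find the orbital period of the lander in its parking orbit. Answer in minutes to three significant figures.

T₂ ≈ 476 minutes

Kepler's third law: T² ∝ a³, so T₂ = T₁ (a₂/a₁)^(3/2).
a₂/a₁ = 2.948, (a₂/a₁)^(3/2) = 5.063.
T₂ = 93.99 × 5.063 = 475.8 minutes.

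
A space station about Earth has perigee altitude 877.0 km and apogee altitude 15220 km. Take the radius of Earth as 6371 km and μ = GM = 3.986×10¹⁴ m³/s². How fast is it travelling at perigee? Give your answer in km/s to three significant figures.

v ≈ 9.07 km/s

r_p = 6371 + 877.0 = 7248.0 km = 7.2480×10⁶ m.
r_a = 6371 + 15220 = 21591 km = 2.1591×10⁷ m.
Semi-major axis a = (r_p + r_a)/2 = 14420 km = 1.442×10⁷ m.
Vis-viva: v² = μ(2/r − 1/a) = 3.986×10¹⁴ × (2.759×10⁻⁷ − 6.935×10⁻⁸) = 8.235×10⁷ m²/s².
v = 9074 m/s = 9.074 km/s.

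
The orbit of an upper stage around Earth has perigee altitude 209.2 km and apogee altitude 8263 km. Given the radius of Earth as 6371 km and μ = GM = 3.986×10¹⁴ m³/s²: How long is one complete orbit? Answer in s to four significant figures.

r_p = 6371 + 209.2 = 6580.2 km = 6.5802×10⁶ m.
r_a = 6371 + 8263 = 14634 km = 1.4634×10⁷ m.
Semi-major axis a = (r_p + r_a)/2 = (6580.2 + 14634)/2 = 10607 km = 1.061×10⁷ m.
By Kepler's third law T = 2π√(a³/μ) = 2π × 1.730×10³ = 1.087×10⁴ s.

T ≈ 10870 s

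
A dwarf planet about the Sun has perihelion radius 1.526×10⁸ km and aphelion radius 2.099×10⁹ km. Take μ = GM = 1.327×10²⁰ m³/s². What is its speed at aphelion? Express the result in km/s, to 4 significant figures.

Semi-major axis a = (r_p + r_a)/2 = 1.1258×10⁹ km = 1.126×10¹² m.
Vis-viva: v² = μ(2/r − 1/a) = 1.327×10²⁰ × (9.528×10⁻¹³ − 8.883×10⁻¹³) = 8.569×10⁶ m²/s².
v = 2927 m/s = 2.927 km/s.

v ≈ 2.927 km/s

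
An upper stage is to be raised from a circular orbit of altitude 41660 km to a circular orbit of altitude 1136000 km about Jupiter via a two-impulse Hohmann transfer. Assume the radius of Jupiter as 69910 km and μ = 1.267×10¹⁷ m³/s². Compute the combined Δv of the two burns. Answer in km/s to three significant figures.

r₁ = 69910 + 41660 = 111570 km = 1.1157×10⁸ m.
r₂ = 69910 + 1136000 = 1205900 km = 1.2059×10⁹ m.
Transfer ellipse a_t = (r₁ + r₂)/2 = 6.587×10⁸ m.
At r₁: circular v_c1 = √(μ/r₁) = 33700 m/s; transfer-perijove v_p = √[μ(2/r₁ − 1/a_t)] = 45590 m/s.
Δv₁ = v_p − v_c1 = 11900 m/s.
At r₂: circular v_c2 = √(μ/r₂) = 10250 m/s; transfer-apojove v_a = √[μ(2/r₂ − 1/a_t)] = 4218 m/s.
Δv₂ = v_c2 − v_a = 6032 m/s.
Total Δv = Δv₁ + Δv₂ = 17930 m/s = 17.93 km/s.

Δv_total ≈ 17.9 km/s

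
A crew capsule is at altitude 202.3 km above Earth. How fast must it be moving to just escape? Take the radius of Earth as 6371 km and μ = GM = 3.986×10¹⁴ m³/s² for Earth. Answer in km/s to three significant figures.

r = 6371 + 202.3 = 6573.3 km = 6.5733×10⁶ m.
Escape speed v_esc = √(2μ/r) = √(2 × 3.986×10¹⁴ / 6.573×10⁶) = √(1.213×10⁸) = 11010 m/s.
= 11.01 km/s.

v_esc ≈ 11.0 km/s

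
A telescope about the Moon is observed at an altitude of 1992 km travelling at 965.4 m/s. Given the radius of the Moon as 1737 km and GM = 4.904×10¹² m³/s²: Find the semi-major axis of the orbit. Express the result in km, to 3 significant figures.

a ≈ 2890 km

r = 1737 + 1992 = 3729.0 km = 3.729×10⁶ m.
Vis-viva rearranged: 1/a = 2/r − v²/μ = 5.363×10⁻⁷ − 1.900×10⁻⁷ = 3.463×10⁻⁷ m⁻¹.
a = 2.888×10⁶ m = 2887.8 km.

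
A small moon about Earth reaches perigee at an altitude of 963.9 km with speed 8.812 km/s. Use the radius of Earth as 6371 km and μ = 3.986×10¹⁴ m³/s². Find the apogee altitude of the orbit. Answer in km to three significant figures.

r_p = 6371 + 963.9 = 7334.9 km = 7.335×10⁶ m.
Specific energy ε = v²/2 − μ/r = -1.552×10⁷ J/kg, so a = −μ/(2ε) = 1.284×10⁷ m.
The apsides satisfy r_p + r_a = 2a, so the apogee radius is 2a − r_p = 1.835×10⁷ m = 18353 km.
Apogee altitude = 18353 − 6371 = 11982 km.

apogee altitude ≈ 12000 km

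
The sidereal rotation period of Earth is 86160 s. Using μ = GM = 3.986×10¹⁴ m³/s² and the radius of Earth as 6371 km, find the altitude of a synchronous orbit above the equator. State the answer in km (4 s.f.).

A synchronous orbit has period T, so by Kepler's third law a = (μT²/4π²)^(1/3).
μT²/4π² = 3.986×10¹⁴ × (8.616×10⁴)² / 39.48 = 7.495×10²² m³.
a = 4.216×10⁷ m = 42163 km.
Altitude h = a − R = 42163 − 6371 = 35792 km.

h_sync ≈ 35790 km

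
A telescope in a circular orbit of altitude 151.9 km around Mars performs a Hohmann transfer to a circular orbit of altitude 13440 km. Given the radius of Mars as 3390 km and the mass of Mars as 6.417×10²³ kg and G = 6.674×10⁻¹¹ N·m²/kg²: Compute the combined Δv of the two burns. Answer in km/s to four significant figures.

μ = GM = 6.674×10⁻¹¹ × 6.417×10²³ = 4.283×10¹³ m³/s².
r₁ = 3390 + 151.9 = 3541.9 km = 3.5419×10⁶ m.
r₂ = 3390 + 13440 = 16830 km = 1.6830×10⁷ m.
Transfer ellipse a_t = (r₁ + r₂)/2 = 1.019×10⁷ m.
At r₁: circular v_c1 = √(μ/r₁) = 3477 m/s; transfer-periapsis v_p = √[μ(2/r₁ − 1/a_t)] = 4470 m/s.
Δv₁ = v_p − v_c1 = 992.4 m/s.
At r₂: circular v_c2 = √(μ/r₂) = 1595 m/s; transfer-apoapsis v_a = √[μ(2/r₂ − 1/a_t)] = 940.7 m/s.
Δv₂ = v_c2 − v_a = 654.5 m/s.
Total Δv = Δv₁ + Δv₂ = 1647 m/s = 1.647 km/s.

Δv_total ≈ 1.647 km/s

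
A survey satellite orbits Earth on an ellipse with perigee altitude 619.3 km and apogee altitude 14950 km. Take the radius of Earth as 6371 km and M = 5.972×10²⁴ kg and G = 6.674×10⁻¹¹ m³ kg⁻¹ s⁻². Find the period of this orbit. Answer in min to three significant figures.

T ≈ 279 min

μ = GM = 6.674×10⁻¹¹ × 5.972×10²⁴ = 3.986×10¹⁴ m³/s².
r_p = 6371 + 619.3 = 6990.3 km = 6.9903×10⁶ m.
r_a = 6371 + 14950 = 21321 km = 2.1321×10⁷ m.
Semi-major axis a = (r_p + r_a)/2 = (6990.3 + 21321)/2 = 14156 km = 1.416×10⁷ m.
By Kepler's third law T = 2π√(a³/μ) = 2π × 2.668×10³ = 1.676×10⁴ s.
= 279.4 min.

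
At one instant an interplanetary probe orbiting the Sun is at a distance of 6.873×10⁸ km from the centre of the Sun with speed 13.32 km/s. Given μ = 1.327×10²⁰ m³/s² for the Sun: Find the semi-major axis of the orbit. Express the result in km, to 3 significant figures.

a ≈ 6.36×10⁸ km

r = 6.873×10¹¹ m.
Specific orbital energy ε = v²/2 − μ/r = (13320)²/2 − 1.327×10²⁰/6.873×10¹¹ = -1.044×10⁸ J/kg.
Since ε = −μ/(2a), a = −μ/(2ε) = 6.358×10¹¹ m = 6.3576×10⁸ km.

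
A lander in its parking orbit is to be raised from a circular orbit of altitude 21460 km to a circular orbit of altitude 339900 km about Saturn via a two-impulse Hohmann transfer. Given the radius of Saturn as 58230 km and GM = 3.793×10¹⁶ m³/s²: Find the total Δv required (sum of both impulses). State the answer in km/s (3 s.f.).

Δv_total ≈ 10.5 km/s

r₁ = 58230 + 21460 = 79690 km = 7.9690×10⁷ m.
r₂ = 58230 + 339900 = 398130 km = 3.9813×10⁸ m.
Transfer ellipse a_t = (r₁ + r₂)/2 = 2.389×10⁸ m.
At r₁: circular v_c1 = √(μ/r₁) = 21820 m/s; transfer-perikrone v_p = √[μ(2/r₁ − 1/a_t)] = 28160 m/s.
Δv₁ = v_p − v_c1 = 6347 m/s.
At r₂: circular v_c2 = √(μ/r₂) = 9761 m/s; transfer-apokrone v_a = √[μ(2/r₂ − 1/a_t)] = 5637 m/s.
Δv₂ = v_c2 − v_a = 4123 m/s.
Total Δv = Δv₁ + Δv₂ = 10470 m/s = 10.47 km/s.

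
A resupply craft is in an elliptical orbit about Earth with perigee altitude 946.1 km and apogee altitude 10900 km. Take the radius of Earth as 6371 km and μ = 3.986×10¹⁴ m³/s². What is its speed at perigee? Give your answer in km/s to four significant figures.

v ≈ 8.748 km/s

r_p = 6371 + 946.1 = 7317.1 km = 7.3171×10⁶ m.
r_a = 6371 + 10900 = 17271 km = 1.7271×10⁷ m.
Semi-major axis a = (r_p + r_a)/2 = 12294 km = 1.229×10⁷ m.
Vis-viva: v² = μ(2/r − 1/a) = 3.986×10¹⁴ × (2.733×10⁻⁷ − 8.134×10⁻⁸) = 7.653×10⁷ m²/s².
v = 8748 m/s = 8.748 km/s.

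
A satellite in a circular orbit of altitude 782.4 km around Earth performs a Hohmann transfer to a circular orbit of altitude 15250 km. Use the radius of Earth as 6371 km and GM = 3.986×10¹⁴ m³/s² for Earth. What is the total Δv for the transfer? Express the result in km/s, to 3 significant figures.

Δv_total ≈ 2.95 km/s

r₁ = 6371 + 782.4 = 7153.4 km = 7.1534×10⁶ m.
r₂ = 6371 + 15250 = 21621 km = 2.1621×10⁷ m.
Transfer ellipse a_t = (r₁ + r₂)/2 = 1.439×10⁷ m.
At r₁: circular v_c1 = √(μ/r₁) = 7465 m/s; transfer-perigee v_p = √[μ(2/r₁ − 1/a_t)] = 9151 m/s.
Δv₁ = v_p − v_c1 = 1686 m/s.
At r₂: circular v_c2 = √(μ/r₂) = 4294 m/s; transfer-apogee v_a = √[μ(2/r₂ − 1/a_t)] = 3028 m/s.
Δv₂ = v_c2 − v_a = 1266 m/s.
Total Δv = Δv₁ + Δv₂ = 2952 m/s = 2.952 km/s.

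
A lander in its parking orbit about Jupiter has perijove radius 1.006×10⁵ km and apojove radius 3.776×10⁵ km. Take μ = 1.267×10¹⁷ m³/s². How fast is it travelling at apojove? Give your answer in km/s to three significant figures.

Semi-major axis a = (r_p + r_a)/2 = 2.3910×10⁵ km = 2.391×10⁸ m.
Vis-viva: v² = μ(2/r − 1/a) = 1.267×10¹⁷ × (5.297×10⁻⁹ − 4.182×10⁻⁹) = 1.412×10⁸ m²/s².
v = 11880 m/s = 11.88 km/s.

v ≈ 11.9 km/s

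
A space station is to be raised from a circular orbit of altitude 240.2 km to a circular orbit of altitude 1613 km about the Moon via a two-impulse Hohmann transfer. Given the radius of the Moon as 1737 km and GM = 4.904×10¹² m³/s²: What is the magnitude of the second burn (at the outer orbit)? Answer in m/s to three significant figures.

r₁ = 1737 + 240.2 = 1977.2 km = 1.9772×10⁶ m.
r₂ = 1737 + 1613 = 3350.0 km = 3.3500×10⁶ m.
Transfer ellipse a_t = (r₁ + r₂)/2 = 2.664×10⁶ m.
At r₁: circular v_c1 = √(μ/r₁) = 1575 m/s; transfer-perilune v_p = √[μ(2/r₁ − 1/a_t)] = 1766 m/s.
At r₂: circular v_c2 = √(μ/r₂) = 1210 m/s; transfer-apolune v_a = √[μ(2/r₂ − 1/a_t)] = 1042 m/s.
Δv₂ = v_c2 − v_a = 167.5 m/s.

Δv ≈ 167 m/s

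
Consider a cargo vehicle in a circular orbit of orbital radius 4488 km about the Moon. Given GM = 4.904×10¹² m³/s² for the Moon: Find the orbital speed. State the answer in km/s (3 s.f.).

r = 4488 km = 4.488×10⁶ m.
For a circular orbit v = √(μ/r) = √(4.904×10¹² / 4.488×10⁶) = √(1.093×10⁶) = 1045 m/s.
That is 1.045 km/s.

v ≈ 1.05 km/s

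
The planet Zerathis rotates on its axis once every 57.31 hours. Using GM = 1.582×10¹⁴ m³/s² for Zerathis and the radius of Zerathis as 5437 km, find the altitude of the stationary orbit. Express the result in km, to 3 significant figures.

h_sync ≈ 50000 km

T = 57.31 hours = 2.063×10⁵ s.
A synchronous orbit has period T, so by Kepler's third law a = (μT²/4π²)^(1/3).
μT²/4π² = 1.582×10¹⁴ × (2.063×10⁵)² / 39.48 = 1.706×10²³ m³.
a = 5.546×10⁷ m = 55459 km.
Altitude h = a − R = 55459 − 5437 = 50022 km.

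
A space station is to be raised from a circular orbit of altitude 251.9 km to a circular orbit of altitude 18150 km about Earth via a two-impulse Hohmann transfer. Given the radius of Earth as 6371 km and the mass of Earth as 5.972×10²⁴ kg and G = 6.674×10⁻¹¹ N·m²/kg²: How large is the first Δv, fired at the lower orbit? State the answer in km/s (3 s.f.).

Δv ≈ 1.98 km/s

μ = GM = 6.674×10⁻¹¹ × 5.972×10²⁴ = 3.986×10¹⁴ m³/s².
r₁ = 6371 + 251.9 = 6622.9 km = 6.6229×10⁶ m.
r₂ = 6371 + 18150 = 24521 km = 2.4521×10⁷ m.
Transfer ellipse a_t = (r₁ + r₂)/2 = 1.557×10⁷ m.
At r₁: circular v_c1 = √(μ/r₁) = 7758 m/s; transfer-perigee v_p = √[μ(2/r₁ − 1/a_t)] = 9735 m/s.
Δv₁ = v_p − v_c1 = 1977 m/s.
= 1.977 km/s.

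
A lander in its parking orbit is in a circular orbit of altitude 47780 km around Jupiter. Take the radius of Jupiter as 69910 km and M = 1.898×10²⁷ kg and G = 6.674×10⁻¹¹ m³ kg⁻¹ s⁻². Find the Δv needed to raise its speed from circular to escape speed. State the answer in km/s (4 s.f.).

Δv ≈ 13.59 km/s

μ = GM = 6.674×10⁻¹¹ × 1.898×10²⁷ = 1.267×10¹⁷ m³/s².
r = 69910 + 47780 = 117690 km = 1.1769×10⁸ m.
Circular speed v_c = √(μ/r) = 32810 m/s.
Escape speed v_esc = √(2μ/r) = √2 × v_c = 46400 m/s.
Δv = v_esc − v_c = 13590 m/s = 13.59 km/s.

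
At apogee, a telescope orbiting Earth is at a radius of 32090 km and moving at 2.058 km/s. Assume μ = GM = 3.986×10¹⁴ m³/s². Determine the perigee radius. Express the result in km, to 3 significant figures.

perigee radius ≈ 6600 km

r_a = 3.209×10⁷ m.
Specific energy ε = v²/2 − μ/r = -1.030×10⁷ J/kg, so a = −μ/(2ε) = 1.934×10⁷ m.
The apsides satisfy r_p + r_a = 2a, so the perigee radius is 2a − r_a = 6.595×10⁶ m = 6595.4 km.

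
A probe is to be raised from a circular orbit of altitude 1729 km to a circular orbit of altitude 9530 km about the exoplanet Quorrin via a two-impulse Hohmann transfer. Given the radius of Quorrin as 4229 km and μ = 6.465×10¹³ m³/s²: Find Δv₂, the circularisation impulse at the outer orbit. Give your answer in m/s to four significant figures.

r₁ = 4229 + 1729 = 5958.0 km = 5.9580×10⁶ m.
r₂ = 4229 + 9530 = 13759 km = 1.3759×10⁷ m.
Transfer ellipse a_t = (r₁ + r₂)/2 = 9.858×10⁶ m.
At r₁: circular v_c1 = √(μ/r₁) = 3294 m/s; transfer-periapsis v_p = √[μ(2/r₁ − 1/a_t)] = 3892 m/s.
At r₂: circular v_c2 = √(μ/r₂) = 2168 m/s; transfer-apoapsis v_a = √[μ(2/r₂ − 1/a_t)] = 1685 m/s.
Δv₂ = v_c2 − v_a = 482.5 m/s.

Δv ≈ 482.5 m/s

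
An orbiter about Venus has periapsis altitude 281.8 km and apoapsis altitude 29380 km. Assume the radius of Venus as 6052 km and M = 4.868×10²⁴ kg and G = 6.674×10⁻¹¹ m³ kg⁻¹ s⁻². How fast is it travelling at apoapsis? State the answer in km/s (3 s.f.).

μ = GM = 6.674×10⁻¹¹ × 4.868×10²⁴ = 3.249×10¹⁴ m³/s².
r_p = 6052 + 281.8 = 6333.8 km = 6.3338×10⁶ m.
r_a = 6052 + 29380 = 35432 km = 3.5432×10⁷ m.
Semi-major axis a = (r_p + r_a)/2 = 20883 km = 2.088×10⁷ m.
Vis-viva: v² = μ(2/r − 1/a) = 3.249×10¹⁴ × (5.645×10⁻⁸ − 4.789×10⁻⁸) = 2.781×10⁶ m²/s².
v = 1668 m/s = 1.668 km/s.

v ≈ 1.67 km/s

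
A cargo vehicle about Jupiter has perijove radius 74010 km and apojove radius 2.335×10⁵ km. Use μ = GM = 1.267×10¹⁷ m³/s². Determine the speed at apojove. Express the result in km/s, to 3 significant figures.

v ≈ 16.2 km/s

Semi-major axis a = (r_p + r_a)/2 = 1.5376×10⁵ km = 1.538×10⁸ m.
Vis-viva: v² = μ(2/r − 1/a) = 1.267×10¹⁷ × (8.565×10⁻⁹ − 6.504×10⁻⁹) = 2.612×10⁸ m²/s².
v = 16160 m/s = 16.16 km/s.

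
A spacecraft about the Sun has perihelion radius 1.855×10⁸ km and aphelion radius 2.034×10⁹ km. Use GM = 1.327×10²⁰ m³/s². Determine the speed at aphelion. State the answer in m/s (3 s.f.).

Semi-major axis a = (r_p + r_a)/2 = 1.1098×10⁹ km = 1.110×10¹² m.
Vis-viva: v² = μ(2/r − 1/a) = 1.327×10²⁰ × (9.833×10⁻¹³ − 9.011×10⁻¹³) = 1.091×10⁷ m²/s².
v = 3302 m/s.

v ≈ 3300 m/s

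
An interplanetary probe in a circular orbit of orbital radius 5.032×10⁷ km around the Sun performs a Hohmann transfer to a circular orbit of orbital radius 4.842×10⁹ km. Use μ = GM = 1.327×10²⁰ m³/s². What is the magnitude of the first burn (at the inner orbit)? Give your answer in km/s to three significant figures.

Δv ≈ 20.9 km/s

r₁ = 5.032×10⁷ km = 5.032×10¹⁰ m.
r₂ = 4.842×10⁹ km = 4.842×10¹² m.
Transfer ellipse a_t = (r₁ + r₂)/2 = 2.446×10¹² m.
At r₁: circular v_c1 = √(μ/r₁) = 51350 m/s; transfer-perihelion v_p = √[μ(2/r₁ − 1/a_t)] = 72250 m/s.
Δv₁ = v_p − v_c1 = 20900 m/s.
= 20.90 km/s.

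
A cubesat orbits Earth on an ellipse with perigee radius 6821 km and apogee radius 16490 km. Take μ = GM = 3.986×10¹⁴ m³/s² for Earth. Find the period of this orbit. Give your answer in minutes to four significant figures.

T ≈ 208.7 minutes

Semi-major axis a = (r_p + r_a)/2 = (6821.0 + 16490)/2 = 11656 km = 1.166×10⁷ m.
By Kepler's third law T = 2π√(a³/μ) = 2π × 1.993×10³ = 1.252×10⁴ s.
= 208.7 minutes.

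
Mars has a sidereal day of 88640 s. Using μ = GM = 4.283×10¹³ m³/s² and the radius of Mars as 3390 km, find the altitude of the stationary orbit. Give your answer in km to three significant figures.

A synchronous orbit has period T, so by Kepler's third law a = (μT²/4π²)^(1/3).
μT²/4π² = 4.283×10¹³ × (8.864×10⁴)² / 39.48 = 8.524×10²¹ m³.
a = 2.043×10⁷ m = 20428 km.
Altitude h = a − R = 20428 − 3390 = 17038 km.

h_sync ≈ 17000 km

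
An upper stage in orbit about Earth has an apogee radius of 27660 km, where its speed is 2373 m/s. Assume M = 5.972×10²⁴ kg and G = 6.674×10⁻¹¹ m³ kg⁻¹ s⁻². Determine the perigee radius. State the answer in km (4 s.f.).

perigee radius ≈ 6717 km

μ = GM = 6.674×10⁻¹¹ × 5.972×10²⁴ = 3.986×10¹⁴ m³/s².
r_a = 2.766×10⁷ m.
Specific energy ε = v²/2 − μ/r = -1.159×10⁷ J/kg, so a = −μ/(2ε) = 1.719×10⁷ m.
The apsides satisfy r_p + r_a = 2a, so the perigee radius is 2a − r_a = 6.717×10⁶ m = 6717.1 km.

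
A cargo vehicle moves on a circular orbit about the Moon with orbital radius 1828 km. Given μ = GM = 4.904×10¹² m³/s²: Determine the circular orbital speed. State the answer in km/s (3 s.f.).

r = 1828 km = 1.828×10⁶ m.
For a circular orbit v = √(μ/r) = √(4.904×10¹² / 1.828×10⁶) = √(2.683×10⁶) = 1638 m/s.
That is 1.638 km/s.

v ≈ 1.64 km/s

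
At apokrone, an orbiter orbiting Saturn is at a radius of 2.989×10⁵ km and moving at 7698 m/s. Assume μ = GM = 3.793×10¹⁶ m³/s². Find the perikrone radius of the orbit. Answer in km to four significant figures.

perikrone radius ≈ 91050 km

r_a = 2.989×10⁸ m.
Specific energy ε = v²/2 − μ/r = -9.727×10⁷ J/kg, so a = −μ/(2ε) = 1.950×10⁸ m.
The apsides satisfy r_p + r_a = 2a, so the perikrone radius is 2a − r_a = 9.105×10⁷ m = 91049 km.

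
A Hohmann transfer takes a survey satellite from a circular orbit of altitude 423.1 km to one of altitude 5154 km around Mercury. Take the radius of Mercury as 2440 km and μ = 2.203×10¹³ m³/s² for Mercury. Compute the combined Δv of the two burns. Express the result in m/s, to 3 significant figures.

Δv_total ≈ 1010 m/s

r₁ = 2440 + 423.1 = 2863.1 km = 2.8631×10⁶ m.
r₂ = 2440 + 5154 = 7594.0 km = 7.5940×10⁶ m.
Transfer ellipse a_t = (r₁ + r₂)/2 = 5.229×10⁶ m.
At r₁: circular v_c1 = √(μ/r₁) = 2774 m/s; transfer-periherm v_p = √[μ(2/r₁ − 1/a_t)] = 3343 m/s.
Δv₁ = v_p − v_c1 = 569.1 m/s.
At r₂: circular v_c2 = √(μ/r₂) = 1703 m/s; transfer-apoherm v_a = √[μ(2/r₂ − 1/a_t)] = 1260 m/s.
Δv₂ = v_c2 − v_a = 442.9 m/s.
Total Δv = Δv₁ + Δv₂ = 1012 m/s.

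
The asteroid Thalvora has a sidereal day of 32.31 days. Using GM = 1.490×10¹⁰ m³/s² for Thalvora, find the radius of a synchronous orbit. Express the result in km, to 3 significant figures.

T = 32.31 days = 2.792×10⁶ s.
A synchronous orbit has period T, so by Kepler's third law a = (μT²/4π²)^(1/3).
μT²/4π² = 1.490×10¹⁰ × (2.792×10⁶)² / 39.48 = 2.941×10²¹ m³.
a = 1.433×10⁷ m = 14328 km.

r_sync ≈ 14300 km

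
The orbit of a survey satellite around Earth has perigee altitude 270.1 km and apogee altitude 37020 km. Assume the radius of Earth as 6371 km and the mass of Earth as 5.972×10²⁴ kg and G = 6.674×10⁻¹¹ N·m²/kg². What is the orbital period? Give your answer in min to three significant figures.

μ = GM = 6.674×10⁻¹¹ × 5.972×10²⁴ = 3.986×10¹⁴ m³/s².
r_p = 6371 + 270.1 = 6641.1 km = 6.6411×10⁶ m.
r_a = 6371 + 37020 = 43391 km = 4.3391×10⁷ m.
Semi-major axis a = (r_p + r_a)/2 = (6641.1 + 43391)/2 = 25016 km = 2.502×10⁷ m.
By Kepler's third law T = 2π√(a³/μ) = 2π × 6.267×10³ = 3.938×10⁴ s.
= 656.3 min.

T ≈ 656 min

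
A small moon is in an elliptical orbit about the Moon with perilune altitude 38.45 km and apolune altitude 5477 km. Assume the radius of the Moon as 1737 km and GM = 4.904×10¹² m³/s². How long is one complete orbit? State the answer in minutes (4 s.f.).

T ≈ 450.6 minutes

r_p = 1737 + 38.45 = 1775.5 km = 1.7754×10⁶ m.
r_a = 1737 + 5477 = 7214.0 km = 7.2140×10⁶ m.
Semi-major axis a = (r_p + r_a)/2 = (1775.5 + 7214.0)/2 = 4494.7 km = 4.495×10⁶ m.
By Kepler's third law T = 2π√(a³/μ) = 2π × 4.303×10³ = 2.704×10⁴ s.
= 450.6 minutes.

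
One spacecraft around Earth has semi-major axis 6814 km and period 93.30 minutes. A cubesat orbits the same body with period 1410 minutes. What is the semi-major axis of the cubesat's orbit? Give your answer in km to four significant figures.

Kepler's third law: a³ ∝ T², so a₂ = a₁ (T₂/T₁)^(2/3).
T₂/T₁ = 15.11, (T₂/T₁)^(2/3) = 6.113.
a₂ = 6814 × 6.113 = 41650 km.

a₂ ≈ 41650 km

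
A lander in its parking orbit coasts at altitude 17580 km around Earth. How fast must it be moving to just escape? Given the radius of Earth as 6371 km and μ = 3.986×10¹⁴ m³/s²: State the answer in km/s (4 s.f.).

v_esc ≈ 5.769 km/s

r = 6371 + 17580 = 23951 km = 2.3951×10⁷ m.
Escape speed v_esc = √(2μ/r) = √(2 × 3.986×10¹⁴ / 2.395×10⁷) = √(3.328×10⁷) = 5769 m/s.
= 5.769 km/s.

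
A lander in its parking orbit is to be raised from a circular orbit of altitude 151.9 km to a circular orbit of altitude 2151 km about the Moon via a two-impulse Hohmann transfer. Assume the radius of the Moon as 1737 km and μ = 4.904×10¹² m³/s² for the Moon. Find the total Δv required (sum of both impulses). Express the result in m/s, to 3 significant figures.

Δv_total ≈ 473 m/s

r₁ = 1737 + 151.9 = 1888.9 km = 1.8889×10⁶ m.
r₂ = 1737 + 2151 = 3888.0 km = 3.8880×10⁶ m.
Transfer ellipse a_t = (r₁ + r₂)/2 = 2.888×10⁶ m.
At r₁: circular v_c1 = √(μ/r₁) = 1611 m/s; transfer-perilune v_p = √[μ(2/r₁ − 1/a_t)] = 1869 m/s.
Δv₁ = v_p − v_c1 = 258.1 m/s.
At r₂: circular v_c2 = √(μ/r₂) = 1123 m/s; transfer-apolune v_a = √[μ(2/r₂ − 1/a_t)] = 908.2 m/s.
Δv₂ = v_c2 − v_a = 214.9 m/s.
Total Δv = Δv₁ + Δv₂ = 473.0 m/s.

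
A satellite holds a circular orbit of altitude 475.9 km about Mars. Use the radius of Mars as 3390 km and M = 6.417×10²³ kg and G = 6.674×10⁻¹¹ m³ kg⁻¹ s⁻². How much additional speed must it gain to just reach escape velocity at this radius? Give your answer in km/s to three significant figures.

Δv ≈ 1.38 km/s

μ = GM = 6.674×10⁻¹¹ × 6.417×10²³ = 4.283×10¹³ m³/s².
r = 3390 + 475.9 = 3865.9 km = 3.8659×10⁶ m.
Circular speed v_c = √(μ/r) = 3328 m/s.
Escape speed v_esc = √(2μ/r) = √2 × v_c = 4707 m/s.
Δv = v_esc − v_c = 1379 m/s = 1.379 km/s.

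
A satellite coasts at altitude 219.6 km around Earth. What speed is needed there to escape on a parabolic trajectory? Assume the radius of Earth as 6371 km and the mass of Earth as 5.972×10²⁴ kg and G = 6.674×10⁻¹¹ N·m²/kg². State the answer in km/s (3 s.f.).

μ = GM = 6.674×10⁻¹¹ × 5.972×10²⁴ = 3.986×10¹⁴ m³/s².
r = 6371 + 219.6 = 6590.6 km = 6.5906×10⁶ m.
Escape speed v_esc = √(2μ/r) = √(2 × 3.986×10¹⁴ / 6.591×10⁶) = √(1.210×10⁸) = 11000 m/s.
= 11.00 km/s.

v_esc ≈ 11.0 km/s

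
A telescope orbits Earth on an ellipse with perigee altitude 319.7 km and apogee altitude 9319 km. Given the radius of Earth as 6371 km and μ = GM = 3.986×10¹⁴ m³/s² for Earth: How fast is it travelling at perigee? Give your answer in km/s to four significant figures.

v ≈ 9.140 km/s

r_p = 6371 + 319.7 = 6690.7 km = 6.6907×10⁶ m.
r_a = 6371 + 9319 = 15690 km = 1.5690×10⁷ m.
Semi-major axis a = (r_p + r_a)/2 = 11190 km = 1.119×10⁷ m.
Vis-viva: v² = μ(2/r − 1/a) = 3.986×10¹⁴ × (2.989×10⁻⁷ − 8.936×10⁻⁸) = 8.353×10⁷ m²/s².
v = 9140 m/s = 9.140 km/s.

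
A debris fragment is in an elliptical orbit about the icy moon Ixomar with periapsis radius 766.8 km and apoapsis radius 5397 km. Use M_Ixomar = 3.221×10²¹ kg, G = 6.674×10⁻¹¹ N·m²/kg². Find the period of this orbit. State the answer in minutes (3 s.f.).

μ = GM = 6.674×10⁻¹¹ × 3.221×10²¹ = 2.150×10¹¹ m³/s².
Semi-major axis a = (r_p + r_a)/2 = (766.80 + 5397.0)/2 = 3081.9 km = 3.082×10⁶ m.
By Kepler's third law T = 2π√(a³/μ) = 2π × 1.167×10⁴ = 7.332×10⁴ s.
= 1222 minutes.

T ≈ 1220 minutes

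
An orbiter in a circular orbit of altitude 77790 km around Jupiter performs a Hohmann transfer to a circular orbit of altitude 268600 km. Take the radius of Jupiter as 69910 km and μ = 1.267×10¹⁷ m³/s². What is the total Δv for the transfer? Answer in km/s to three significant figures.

Δv_total ≈ 9.54 km/s

r₁ = 69910 + 77790 = 147700 km = 1.4770×10⁸ m.
r₂ = 69910 + 268600 = 338510 km = 3.3851×10⁸ m.
Transfer ellipse a_t = (r₁ + r₂)/2 = 2.431×10⁸ m.
At r₁: circular v_c1 = √(μ/r₁) = 29290 m/s; transfer-perijove v_p = √[μ(2/r₁ − 1/a_t)] = 34560 m/s.
Δv₁ = v_p − v_c1 = 5272 m/s.
At r₂: circular v_c2 = √(μ/r₂) = 19350 m/s; transfer-apojove v_a = √[μ(2/r₂ − 1/a_t)] = 15080 m/s.
Δv₂ = v_c2 − v_a = 4267 m/s.
Total Δv = Δv₁ + Δv₂ = 9539 m/s = 9.539 km/s.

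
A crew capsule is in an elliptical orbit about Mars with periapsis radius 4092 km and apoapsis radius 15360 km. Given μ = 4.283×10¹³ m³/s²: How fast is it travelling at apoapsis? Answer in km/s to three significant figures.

v ≈ 1.08 km/s

Semi-major axis a = (r_p + r_a)/2 = 9726.0 km = 9.726×10⁶ m.
Vis-viva: v² = μ(2/r − 1/a) = 4.283×10¹³ × (1.302×10⁻⁷ − 1.028×10⁻⁷) = 1.173×10⁶ m²/s².
v = 1083 m/s = 1.083 km/s.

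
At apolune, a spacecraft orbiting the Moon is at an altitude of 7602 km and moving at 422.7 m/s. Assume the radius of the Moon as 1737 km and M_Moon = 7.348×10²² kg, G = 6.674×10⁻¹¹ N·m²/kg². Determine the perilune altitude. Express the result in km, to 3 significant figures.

perilune altitude ≈ 178 km

μ = GM = 6.674×10⁻¹¹ × 7.348×10²² = 4.904×10¹² m³/s².
r_a = 1737 + 7602 = 9339.0 km = 9.339×10⁶ m.
Specific energy ε = v²/2 − μ/r = -4.358×10⁵ J/kg, so a = −μ/(2ε) = 5.627×10⁶ m.
The apsides satisfy r_p + r_a = 2a, so the perilune radius is 2a − r_a = 1.915×10⁶ m = 1914.6 km.
Perilune altitude = 1914.6 − 1737 = 177.56 km.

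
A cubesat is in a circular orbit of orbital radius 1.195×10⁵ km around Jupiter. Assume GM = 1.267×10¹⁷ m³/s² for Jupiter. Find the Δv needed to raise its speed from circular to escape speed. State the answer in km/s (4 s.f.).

r = 1.195×10⁵ km = 1.195×10⁸ m.
Circular speed v_c = √(μ/r) = 32560 m/s.
Escape speed v_esc = √(2μ/r) = √2 × v_c = 46050 m/s.
Δv = v_esc − v_c = 13490 m/s = 13.49 km/s.

Δv ≈ 13.49 km/s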